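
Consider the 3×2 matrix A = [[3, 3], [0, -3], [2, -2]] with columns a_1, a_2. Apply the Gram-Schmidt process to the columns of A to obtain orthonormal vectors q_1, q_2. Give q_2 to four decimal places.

q_2 = (0.4120, -0.6695, -0.6180)

a_1 = (3, 0, 2); ‖a_1‖ = 3.6056, so q_1 = (0.8321, 0.0000, 0.5547).
q_1·a_2 = 0.8321·3 + 0.0000·(-3) + 0.5547·(-2) = 1.3868.
u_2 = a_2 − 1.3868·q_1 = (1.8462, -3.0000, -2.7692).
‖u_2‖ = 4.4807, so q_2 = (0.4120, -0.6695, -0.6180).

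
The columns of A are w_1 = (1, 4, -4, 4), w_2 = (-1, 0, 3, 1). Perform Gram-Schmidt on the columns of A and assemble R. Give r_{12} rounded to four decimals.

r_{12} = -1.2857

e_1 = w_1/‖w_1‖ = (1, 4, -4, 4)/7.0000 = (0.1429, 0.5714, -0.5714, 0.5714).
r_{12} = e_1·w_2 = -1.2857.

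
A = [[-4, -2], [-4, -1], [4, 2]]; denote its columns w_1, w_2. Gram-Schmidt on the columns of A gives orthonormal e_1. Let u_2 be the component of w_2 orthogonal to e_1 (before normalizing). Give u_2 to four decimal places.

u_2 = (-0.3333, 0.6667, 0.3333)

w_1 = (-4, -4, 4); ‖w_1‖ = 6.9282, so e_1 = (-0.5774, -0.5774, 0.5774).
e_1·w_2 = (-0.5774)·(-2) + (-0.5774)·(-1) + 0.5774·2 = 2.8868.
u_2 = w_2 − 2.8868·e_1 = (-0.3333, 0.6667, 0.3333).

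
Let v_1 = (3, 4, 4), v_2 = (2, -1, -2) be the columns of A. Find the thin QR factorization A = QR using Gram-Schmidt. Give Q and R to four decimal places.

Q = [[0.4685, 0.8558], [0.6247, -0.1455], [0.6247, -0.4964]], R = [[6.4031, -0.9370], [0.0000, 2.8499]]

v_1 = (3, 4, 4); ‖v_1‖ = 6.4031, so e_1 = (0.4685, 0.6247, 0.6247).
e_1·v_2 = 0.4685·2 + 0.6247·(-1) + 0.6247·(-2) = -0.9370.
u_2 = v_2 + 0.9370·e_1 = (2.4390, -0.4146, -1.4146).
‖u_2‖ = 2.8499, so e_2 = (0.8558, -0.1455, -0.4964).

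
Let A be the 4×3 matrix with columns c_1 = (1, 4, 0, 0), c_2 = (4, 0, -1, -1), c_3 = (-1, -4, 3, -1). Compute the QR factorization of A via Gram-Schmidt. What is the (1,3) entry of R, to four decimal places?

r_{13} = -4.1231

c_1 = (1, 4, 0, 0); ‖c_1‖ = 4.1231, so q_1 = (0.2425, 0.9701, 0.0000, 0.0000).
r_{13} = q_1·c_3 = -4.1231.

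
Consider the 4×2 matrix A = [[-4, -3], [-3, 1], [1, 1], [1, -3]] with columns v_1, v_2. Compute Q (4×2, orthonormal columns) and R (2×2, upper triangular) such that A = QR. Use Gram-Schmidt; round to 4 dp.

q_1 = v_1/‖v_1‖ = (-4, -3, 1, 1)/5.1962 = (-0.7698, -0.5774, 0.1925, 0.1925).
r_{12} = q_1·v_2 = 1.3472.
u_2 = v_2 − 1.3472·q_1 = (-1.9630, 1.7778, 0.7407, -3.2593).
‖u_2‖ = 4.2644, so q_2 = (-0.4603, 0.4169, 0.1737, -0.7643).

Q = [[-0.7698, -0.4603], [-0.5774, 0.4169], [0.1925, 0.1737], [0.1925, -0.7643]], R = [[5.1962, 1.3472], [0.0000, 4.2644]]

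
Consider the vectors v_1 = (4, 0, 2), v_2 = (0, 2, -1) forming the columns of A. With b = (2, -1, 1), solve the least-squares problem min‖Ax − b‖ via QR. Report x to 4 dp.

v_1 = (4, 0, 2); ‖v_1‖ = 4.4721, so e_1 = (0.8944, 0.0000, 0.4472).
e_1·v_2 = 0.8944·0 + 0.0000·2 + 0.4472·(-1) = -0.4472.
u_2 = v_2 + 0.4472·e_1 = (0.4000, 2.0000, -0.8000).
‖u_2‖ = 2.1909, so e_2 = (0.1826, 0.9129, -0.3651).
Qᵀb = (2.2361, -0.9129).
Back-substitute: x_2 = -0.9129/2.1909 = -0.4167.
x_1 = (2.2361 + 0.4472·(-0.4167))/4.4721 = 0.4583.

x = (0.4583, -0.4167)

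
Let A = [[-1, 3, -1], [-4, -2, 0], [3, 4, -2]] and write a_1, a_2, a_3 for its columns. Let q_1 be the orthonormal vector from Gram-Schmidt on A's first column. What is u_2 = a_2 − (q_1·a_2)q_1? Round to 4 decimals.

a_1 = (-1, -4, 3); ‖a_1‖ = 5.0990, so q_1 = (-0.1961, -0.7845, 0.5883).
q_1·a_2 = (-0.1961)·3 + (-0.7845)·(-2) + 0.5883·4 = 3.3340.
u_2 = a_2 − 3.3340·q_1 = (3.6538, 0.6154, 2.0385).

u_2 = (3.6538, 0.6154, 2.0385)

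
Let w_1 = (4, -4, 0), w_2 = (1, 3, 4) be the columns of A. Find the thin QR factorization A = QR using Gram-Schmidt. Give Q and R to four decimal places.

e_1 = w_1/‖w_1‖ = (4, -4, 0)/5.6569 = (0.7071, -0.7071, 0.0000).
r_{12} = e_1·w_2 = -1.4142.
u_2 = w_2 + 1.4142·e_1 = (2.0000, 2.0000, 4.0000).
‖u_2‖ = 4.8990, so e_2 = (0.4082, 0.4082, 0.8165).

Q = [[0.7071, 0.4082], [-0.7071, 0.4082], [0.0000, 0.8165]], R = [[5.6569, -1.4142], [0.0000, 4.8990]]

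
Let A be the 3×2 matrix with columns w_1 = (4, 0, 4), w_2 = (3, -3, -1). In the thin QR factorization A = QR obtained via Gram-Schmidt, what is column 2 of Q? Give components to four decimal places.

q_2 = (0.4851, -0.7276, -0.4851)

q_1 = w_1/‖w_1‖ = (4, 0, 4)/5.6569 = (0.7071, 0.0000, 0.7071).
r_{12} = q_1·w_2 = 1.4142.
u_2 = w_2 − 1.4142·q_1 = (2.0000, -3.0000, -2.0000).
‖u_2‖ = 4.1231, so q_2 = (0.4851, -0.7276, -0.4851).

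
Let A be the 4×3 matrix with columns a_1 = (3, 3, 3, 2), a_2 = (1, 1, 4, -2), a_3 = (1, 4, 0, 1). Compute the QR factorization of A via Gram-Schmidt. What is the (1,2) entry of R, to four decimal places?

r_{12} = 2.5145

a_1 = (3, 3, 3, 2); ‖a_1‖ = 5.5678, so q_1 = (0.5388, 0.5388, 0.5388, 0.3592).
r_{12} = q_1·a_2 = 2.5145.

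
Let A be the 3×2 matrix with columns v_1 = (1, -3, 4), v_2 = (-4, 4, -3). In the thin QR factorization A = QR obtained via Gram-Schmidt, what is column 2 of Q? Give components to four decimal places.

e_2 = (-0.8876, 0.2336, 0.3971)

v_1 = (1, -3, 4); ‖v_1‖ = 5.0990, so e_1 = (0.1961, -0.5883, 0.7845).
e_1·v_2 = 0.1961·(-4) + (-0.5883)·4 + 0.7845·(-3) = -5.4913.
u_2 = v_2 + 5.4913·e_1 = (-2.9231, 0.7692, 1.3077).
‖u_2‖ = 3.2933, so e_2 = (-0.8876, 0.2336, 0.3971).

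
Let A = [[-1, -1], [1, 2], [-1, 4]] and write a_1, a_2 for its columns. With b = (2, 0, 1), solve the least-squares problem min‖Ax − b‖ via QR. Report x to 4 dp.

x = (-0.9839, 0.0484)

q_1 = a_1/‖a_1‖ = (-1, 1, -1)/1.7321 = (-0.5774, 0.5774, -0.5774).
r_{12} = q_1·a_2 = -0.5774.
u_2 = a_2 + 0.5774·q_1 = (-1.3333, 2.3333, 3.6667).
‖u_2‖ = 4.5461, so q_2 = (-0.2933, 0.5133, 0.8066).
Qᵀb = (-1.7321, 0.2200).
Back-substitute: x_2 = 0.2200/4.5461 = 0.0484.
x_1 = (-1.7321 + 0.5774·0.0484)/1.7321 = -0.9839.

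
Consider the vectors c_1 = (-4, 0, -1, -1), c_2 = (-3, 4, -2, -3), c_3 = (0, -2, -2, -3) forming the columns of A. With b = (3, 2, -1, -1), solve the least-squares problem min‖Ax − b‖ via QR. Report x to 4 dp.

x = (-1.1956, 0.6097, 0.2311)

c_1 = (-4, 0, -1, -1); ‖c_1‖ = 4.2426, so e_1 = (-0.9428, 0.0000, -0.2357, -0.2357).
e_1·c_2 = (-0.9428)·(-3) + 0.0000·4 + (-0.2357)·(-2) + (-0.2357)·(-3) = 4.0069.
u_2 = c_2 − 4.0069·e_1 = (0.7778, 4.0000, -1.0556, -2.0556).
‖u_2‖ = 4.6845, so e_2 = (0.1660, 0.8539, -0.2253, -0.4388).
e_1·c_3 = (-0.9428)·0 + 0.0000·(-2) + (-0.2357)·(-2) + (-0.2357)·(-3) = 1.1785; e_2·c_3 = 0.1660·0 + 0.8539·(-2) + (-0.2253)·(-2) + (-0.4388)·(-3) = 0.0593.
u_3 = c_3 − 1.1785·e_1 − 0.0593·e_2 = (1.1013, -2.0506, -1.7089, -2.6962).
‖u_3‖ = 3.9506, so e_3 = (0.2788, -0.5191, -0.4326, -0.6825).
Qᵀb = (-2.3570, 2.8700, 0.9132).
Back-substitute: x_3 = 0.9132/3.9506 = 0.2311.
x_2 = (2.8700 − 0.0593·0.2311)/4.6845 = 0.6097.
x_1 = (-2.3570 − 4.0069·0.6097 − 1.1785·0.2311)/4.2426 = -1.1956.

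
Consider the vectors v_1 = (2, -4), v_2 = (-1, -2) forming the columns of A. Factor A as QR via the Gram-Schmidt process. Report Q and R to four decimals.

v_1 = (2, -4); ‖v_1‖ = 4.4721, so q_1 = (0.4472, -0.8944).
q_1·v_2 = 0.4472·(-1) + (-0.8944)·(-2) = 1.3416.
u_2 = v_2 − 1.3416·q_1 = (-1.6000, -0.8000).
‖u_2‖ = 1.7889, so q_2 = (-0.8944, -0.4472).

Q = [[0.4472, -0.8944], [-0.8944, -0.4472]], R = [[4.4721, 1.3416], [0.0000, 1.7889]]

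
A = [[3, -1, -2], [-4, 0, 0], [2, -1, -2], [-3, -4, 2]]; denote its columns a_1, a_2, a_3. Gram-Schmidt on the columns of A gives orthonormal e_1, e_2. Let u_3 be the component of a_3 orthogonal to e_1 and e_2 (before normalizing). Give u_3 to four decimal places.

e_1 = a_1/‖a_1‖ = (3, -4, 2, -3)/6.1644 = (0.4867, -0.6489, 0.3244, -0.4867).
r_{12} = e_1·a_2 = 1.1355.
u_2 = a_2 − 1.1355·e_1 = (-1.5526, 0.7368, -1.3684, -3.4474).
‖u_2‖ = 4.0879, so e_2 = (-0.3798, 0.1803, -0.3348, -0.8433).
r_{13} = e_1·a_3 = -2.5955; r_{23} = e_2·a_3 = -0.2575.
u_3 = a_3 + 2.5955·e_1 + 0.2575·e_2 = (-0.8346, -1.6378, -1.2441, 0.5197).

u_3 = (-0.8346, -1.6378, -1.2441, 0.5197)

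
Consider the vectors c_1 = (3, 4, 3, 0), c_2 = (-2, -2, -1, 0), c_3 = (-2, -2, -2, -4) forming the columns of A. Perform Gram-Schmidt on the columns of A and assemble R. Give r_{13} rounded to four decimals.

e_1 = c_1/‖c_1‖ = (3, 4, 3, 0)/5.8310 = (0.5145, 0.6860, 0.5145, 0.0000).
r_{13} = e_1·c_3 = -3.4300.

r_{13} = -3.4300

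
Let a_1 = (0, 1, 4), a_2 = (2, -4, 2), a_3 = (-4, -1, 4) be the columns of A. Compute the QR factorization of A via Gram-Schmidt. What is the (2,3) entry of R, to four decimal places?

r_{23} = 0.0980

a_1 = (0, 1, 4); ‖a_1‖ = 4.1231, so e_1 = (0.0000, 0.2425, 0.9701).
e_1·a_2 = 0.0000·2 + 0.2425·(-4) + 0.9701·2 = 0.9701.
u_2 = a_2 − 0.9701·e_1 = (2.0000, -4.2353, 1.0588).
‖u_2‖ = 4.8020, so e_2 = (0.4165, -0.8820, 0.2205).
r_{23} = e_2·a_3 = 0.0980.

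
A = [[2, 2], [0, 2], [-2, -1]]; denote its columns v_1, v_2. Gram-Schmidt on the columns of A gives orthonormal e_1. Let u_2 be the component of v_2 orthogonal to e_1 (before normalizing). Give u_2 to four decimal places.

u_2 = (0.5000, 2.0000, 0.5000)

v_1 = (2, 0, -2); ‖v_1‖ = 2.8284, so e_1 = (0.7071, 0.0000, -0.7071).
e_1·v_2 = 0.7071·2 + 0.0000·2 + (-0.7071)·(-1) = 2.1213.
u_2 = v_2 − 2.1213·e_1 = (0.5000, 2.0000, 0.5000).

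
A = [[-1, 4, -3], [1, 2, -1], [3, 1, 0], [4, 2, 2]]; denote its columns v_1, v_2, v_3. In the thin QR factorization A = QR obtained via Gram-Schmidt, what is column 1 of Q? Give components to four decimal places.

e_1 = (-0.1925, 0.1925, 0.5774, 0.7698)

e_1 = v_1/‖v_1‖ = (-1, 1, 3, 4)/5.1962 = (-0.1925, 0.1925, 0.5774, 0.7698).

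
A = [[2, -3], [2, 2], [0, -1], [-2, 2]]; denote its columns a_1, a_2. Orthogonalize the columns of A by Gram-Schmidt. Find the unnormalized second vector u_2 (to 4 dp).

u_2 = (-2.0000, 3.0000, -1.0000, 1.0000)

q_1 = a_1/‖a_1‖ = (2, 2, 0, -2)/3.4641 = (0.5774, 0.5774, 0.0000, -0.5774).
r_{12} = q_1·a_2 = -1.7321.
u_2 = a_2 + 1.7321·q_1 = (-2.0000, 3.0000, -1.0000, 1.0000).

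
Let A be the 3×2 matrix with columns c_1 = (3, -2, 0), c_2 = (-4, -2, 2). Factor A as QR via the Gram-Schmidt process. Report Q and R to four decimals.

Q = [[0.8321, -0.4931], [-0.5547, -0.7397], [0.0000, 0.4579]], R = [[3.6056, -2.2188], [0.0000, 4.3677]]

e_1 = c_1/‖c_1‖ = (3, -2, 0)/3.6056 = (0.8321, -0.5547, 0.0000).
r_{12} = e_1·c_2 = -2.2188.
u_2 = c_2 + 2.2188·e_1 = (-2.1538, -3.2308, 2.0000).
‖u_2‖ = 4.3677, so e_2 = (-0.4931, -0.7397, 0.4579).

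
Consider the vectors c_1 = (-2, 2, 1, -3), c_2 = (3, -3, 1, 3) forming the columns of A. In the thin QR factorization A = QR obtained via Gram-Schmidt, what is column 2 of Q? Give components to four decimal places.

e_2 = (0.3236, -0.3236, 0.8783, -0.1387)

e_1 = c_1/‖c_1‖ = (-2, 2, 1, -3)/4.2426 = (-0.4714, 0.4714, 0.2357, -0.7071).
r_{12} = e_1·c_2 = -4.7140.
u_2 = c_2 + 4.7140·e_1 = (0.7778, -0.7778, 2.1111, -0.3333).
‖u_2‖ = 2.4037, so e_2 = (0.3236, -0.3236, 0.8783, -0.1387).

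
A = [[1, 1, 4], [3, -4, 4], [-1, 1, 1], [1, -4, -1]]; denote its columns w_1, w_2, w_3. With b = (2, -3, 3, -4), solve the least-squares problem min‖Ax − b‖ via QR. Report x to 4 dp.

x = (-1.7795, 0.3156, 0.8859)

w_1 = (1, 3, -1, 1); ‖w_1‖ = 3.4641, so e_1 = (0.2887, 0.8660, -0.2887, 0.2887).
e_1·w_2 = 0.2887·1 + 0.8660·(-4) + (-0.2887)·1 + 0.2887·(-4) = -4.6188.
u_2 = w_2 + 4.6188·e_1 = (2.3333, 0.0000, -0.3333, -2.6667).
‖u_2‖ = 3.5590, so e_2 = (0.6556, 0.0000, -0.0937, -0.7493).
e_1·w_3 = 0.2887·4 + 0.8660·4 + (-0.2887)·1 + 0.2887·(-1) = 4.0415; e_2·w_3 = 0.6556·4 + 0.0000·4 + (-0.0937)·1 + (-0.7493)·(-1) = 3.2781.
u_3 = w_3 − 4.0415·e_1 − 3.2781·e_2 = (0.6842, 0.5000, 2.4737, 0.2895).
‖u_3‖ = 2.6308, so e_3 = (0.2601, 0.1901, 0.9403, 0.1100).
Qᵀb = (-4.0415, 4.0273, 2.3307).
Back-substitute: x_3 = 2.3307/2.6308 = 0.8859.
x_2 = (4.0273 − 3.2781·0.8859)/3.5590 = 0.3156.
x_1 = (-4.0415 + 4.6188·0.3156 − 4.0415·0.8859)/3.4641 = -1.7795.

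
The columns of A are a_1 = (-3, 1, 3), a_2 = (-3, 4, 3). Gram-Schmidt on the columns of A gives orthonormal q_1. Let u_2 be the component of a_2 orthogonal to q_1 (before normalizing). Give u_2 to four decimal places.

u_2 = (0.4737, 2.8421, -0.4737)

a_1 = (-3, 1, 3); ‖a_1‖ = 4.3589, so q_1 = (-0.6882, 0.2294, 0.6882).
q_1·a_2 = (-0.6882)·(-3) + 0.2294·4 + 0.6882·3 = 5.0471.
u_2 = a_2 − 5.0471·q_1 = (0.4737, 2.8421, -0.4737).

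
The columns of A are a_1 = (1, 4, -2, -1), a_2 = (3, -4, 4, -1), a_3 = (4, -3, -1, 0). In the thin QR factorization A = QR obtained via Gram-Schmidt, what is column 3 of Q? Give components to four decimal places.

e_3 = (0.4792, -0.4288, -0.7314, 0.2270)

e_1 = a_1/‖a_1‖ = (1, 4, -2, -1)/4.6904 = (0.2132, 0.8528, -0.4264, -0.2132).
r_{12} = e_1·a_2 = -4.2640.
u_2 = a_2 + 4.2640·e_1 = (3.9091, -0.3636, 2.1818, -1.9091).
‖u_2‖ = 4.8804, so e_2 = (0.8010, -0.0745, 0.4471, -0.3912).
r_{13} = e_1·a_3 = -1.2792; r_{23} = e_2·a_3 = 2.9804.
u_3 = a_3 + 1.2792·e_1 − 2.9804·e_2 = (1.8855, -1.6870, -2.8779, 0.8931).
‖u_3‖ = 3.9346, so e_3 = (0.4792, -0.4288, -0.7314, 0.2270).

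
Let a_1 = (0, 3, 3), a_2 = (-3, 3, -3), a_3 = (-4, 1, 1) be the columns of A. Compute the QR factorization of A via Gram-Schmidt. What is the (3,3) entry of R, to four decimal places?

r_{33} = 3.2660

e_1 = a_1/‖a_1‖ = (0, 3, 3)/4.2426 = (0.0000, 0.7071, 0.7071).
r_{12} = e_1·a_2 = 0.0000.
u_2 = a_2 − 0.0000·e_1 = (-3.0000, 3.0000, -3.0000).
‖u_2‖ = 5.1962, so e_2 = (-0.5774, 0.5774, -0.5774).
r_{13} = e_1·a_3 = 1.4142; r_{23} = e_2·a_3 = 2.3094.
u_3 = a_3 − 1.4142·e_1 − 2.3094·e_2 = (-2.6667, -1.3333, 1.3333).
r_{33} = ‖u_3‖ = 3.2660.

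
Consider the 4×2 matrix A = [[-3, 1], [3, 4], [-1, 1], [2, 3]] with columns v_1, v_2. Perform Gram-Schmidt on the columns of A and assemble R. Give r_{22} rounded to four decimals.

v_1 = (-3, 3, -1, 2); ‖v_1‖ = 4.7958, so e_1 = (-0.6255, 0.6255, -0.2085, 0.4170).
e_1·v_2 = (-0.6255)·1 + 0.6255·4 + (-0.2085)·1 + 0.4170·3 = 2.9192.
u_2 = v_2 − 2.9192·e_1 = (2.8261, 2.1739, 1.6087, 1.7826).
r_{22} = ‖u_2‖ = 4.2986.

r_{22} = 4.2986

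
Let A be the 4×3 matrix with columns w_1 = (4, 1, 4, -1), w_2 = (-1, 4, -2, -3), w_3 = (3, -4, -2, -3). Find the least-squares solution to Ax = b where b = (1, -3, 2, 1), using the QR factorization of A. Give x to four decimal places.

q_1 = w_1/‖w_1‖ = (4, 1, 4, -1)/5.8310 = (0.6860, 0.1715, 0.6860, -0.1715).
r_{12} = q_1·w_2 = -0.8575.
u_2 = w_2 + 0.8575·q_1 = (-0.4118, 4.1471, -1.4118, -3.1471).
‖u_2‖ = 5.4097, so q_2 = (-0.0761, 0.7666, -0.2610, -0.5817).
r_{13} = q_1·w_3 = 0.5145; r_{23} = q_2·w_3 = -1.0276.
u_3 = w_3 − 0.5145·q_1 + 1.0276·q_2 = (2.5688, -3.3005, -2.6211, -3.5095).
‖u_3‖ = 6.0564, so q_3 = (0.4242, -0.5450, -0.4328, -0.5795).
Qᵀb = (1.3720, -3.4796, 0.6140).
Back-substitute: x_3 = 0.6140/6.0564 = 0.1014.
x_2 = (-3.4796 + 1.0276·0.1014)/5.4097 = -0.6240.
x_1 = (1.3720 + 0.8575·(-0.6240) − 0.5145·0.1014)/5.8310 = 0.1346.

x = (0.1346, -0.6240, 0.1014)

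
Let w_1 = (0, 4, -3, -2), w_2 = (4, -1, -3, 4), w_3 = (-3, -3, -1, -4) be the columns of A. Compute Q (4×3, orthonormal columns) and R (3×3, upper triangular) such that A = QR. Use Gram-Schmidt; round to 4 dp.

e_1 = w_1/‖w_1‖ = (0, 4, -3, -2)/5.3852 = (0.0000, 0.7428, -0.5571, -0.3714).
r_{12} = e_1·w_2 = -0.5571.
u_2 = w_2 + 0.5571·e_1 = (4.0000, -0.5862, -3.3103, 3.7931).
‖u_2‖ = 6.4568, so e_2 = (0.6195, -0.0908, -0.5127, 0.5875).
r_{13} = e_1·w_3 = -0.1857; r_{23} = e_2·w_3 = -3.4233.
u_3 = w_3 + 0.1857·e_1 + 3.4233·e_2 = (-0.8792, -3.1729, -2.8586, -2.0579).
‖u_3‖ = 4.8215, so e_3 = (-0.1824, -0.6581, -0.5929, -0.4268).

Q = [[0.0000, 0.6195, -0.1824], [0.7428, -0.0908, -0.6581], [-0.5571, -0.5127, -0.5929], [-0.3714, 0.5875, -0.4268]], R = [[5.3852, -0.5571, -0.1857], [0.0000, 6.4568, -3.4233], [0.0000, 0.0000, 4.8215]]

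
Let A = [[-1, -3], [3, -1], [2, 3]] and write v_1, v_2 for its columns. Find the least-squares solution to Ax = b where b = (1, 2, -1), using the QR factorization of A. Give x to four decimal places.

v_1 = (-1, 3, 2); ‖v_1‖ = 3.7417, so e_1 = (-0.2673, 0.8018, 0.5345).
e_1·v_2 = (-0.2673)·(-3) + 0.8018·(-1) + 0.5345·3 = 1.6036.
u_2 = v_2 − 1.6036·e_1 = (-2.5714, -2.2857, 2.1429).
‖u_2‖ = 4.0532, so e_2 = (-0.6344, -0.5639, 0.5287).
Qᵀb = (0.8018, -2.2909).
Back-substitute: x_2 = -2.2909/4.0532 = -0.5652.
x_1 = (0.8018 − 1.6036·(-0.5652))/3.7417 = 0.4565.

x = (0.4565, -0.5652)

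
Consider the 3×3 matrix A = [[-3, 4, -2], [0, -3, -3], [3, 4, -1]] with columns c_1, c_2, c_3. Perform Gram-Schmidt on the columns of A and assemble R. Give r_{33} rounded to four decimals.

r_{33} = 3.6442

c_1 = (-3, 0, 3); ‖c_1‖ = 4.2426, so e_1 = (-0.7071, 0.0000, 0.7071).
e_1·c_2 = (-0.7071)·4 + 0.0000·(-3) + 0.7071·4 = 0.0000.
u_2 = c_2 + 0.0000·e_1 = (4.0000, -3.0000, 4.0000).
‖u_2‖ = 6.4031, so e_2 = (0.6247, -0.4685, 0.6247).
e_1·c_3 = (-0.7071)·(-2) + 0.0000·(-3) + 0.7071·(-1) = 0.7071; e_2·c_3 = 0.6247·(-2) + (-0.4685)·(-3) + 0.6247·(-1) = -0.4685.
u_3 = c_3 − 0.7071·e_1 + 0.4685·e_2 = (-1.2073, -3.2195, -1.2073).
r_{33} = ‖u_3‖ = 3.6442.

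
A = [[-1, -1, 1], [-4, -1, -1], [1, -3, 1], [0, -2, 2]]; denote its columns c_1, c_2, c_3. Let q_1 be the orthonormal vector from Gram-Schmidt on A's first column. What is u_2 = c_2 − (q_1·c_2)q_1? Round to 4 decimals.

q_1 = c_1/‖c_1‖ = (-1, -4, 1, 0)/4.2426 = (-0.2357, -0.9428, 0.2357, 0.0000).
r_{12} = q_1·c_2 = 0.4714.
u_2 = c_2 − 0.4714·q_1 = (-0.8889, -0.5556, -3.1111, -2.0000).

u_2 = (-0.8889, -0.5556, -3.1111, -2.0000)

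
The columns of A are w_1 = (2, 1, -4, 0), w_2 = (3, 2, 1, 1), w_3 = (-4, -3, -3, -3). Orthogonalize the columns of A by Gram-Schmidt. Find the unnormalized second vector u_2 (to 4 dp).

q_1 = w_1/‖w_1‖ = (2, 1, -4, 0)/4.5826 = (0.4364, 0.2182, -0.8729, 0.0000).
r_{12} = q_1·w_2 = 0.8729.
u_2 = w_2 − 0.8729·q_1 = (2.6190, 1.8095, 1.7619, 1.0000).

u_2 = (2.6190, 1.8095, 1.7619, 1.0000)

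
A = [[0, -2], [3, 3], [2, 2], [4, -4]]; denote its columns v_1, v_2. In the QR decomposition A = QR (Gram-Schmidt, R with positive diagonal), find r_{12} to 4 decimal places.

r_{12} = -0.5571

q_1 = v_1/‖v_1‖ = (0, 3, 2, 4)/5.3852 = (0.0000, 0.5571, 0.3714, 0.7428).
r_{12} = q_1·v_2 = -0.5571.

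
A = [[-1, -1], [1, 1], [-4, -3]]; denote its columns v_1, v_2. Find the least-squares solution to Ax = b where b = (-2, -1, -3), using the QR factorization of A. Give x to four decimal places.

v_1 = (-1, 1, -4); ‖v_1‖ = 4.2426, so e_1 = (-0.2357, 0.2357, -0.9428).
e_1·v_2 = (-0.2357)·(-1) + 0.2357·1 + (-0.9428)·(-3) = 3.2998.
u_2 = v_2 − 3.2998·e_1 = (-0.2222, 0.2222, 0.1111).
‖u_2‖ = 0.3333, so e_2 = (-0.6667, 0.6667, 0.3333).
Qᵀb = (3.0641, -0.3333).
Back-substitute: x_2 = -0.3333/0.3333 = -1.0000.
x_1 = (3.0641 − 3.2998·(-1.0000))/4.2426 = 1.5000.

x = (1.5000, -1.0000)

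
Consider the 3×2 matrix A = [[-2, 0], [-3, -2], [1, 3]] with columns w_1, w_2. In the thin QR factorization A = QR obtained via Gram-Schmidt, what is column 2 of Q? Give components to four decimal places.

q_2 = (0.4787, -0.0266, 0.8776)

q_1 = w_1/‖w_1‖ = (-2, -3, 1)/3.7417 = (-0.5345, -0.8018, 0.2673).
r_{12} = q_1·w_2 = 2.4054.
u_2 = w_2 − 2.4054·q_1 = (1.2857, -0.0714, 2.3571).
‖u_2‖ = 2.6859, so q_2 = (0.4787, -0.0266, 0.8776).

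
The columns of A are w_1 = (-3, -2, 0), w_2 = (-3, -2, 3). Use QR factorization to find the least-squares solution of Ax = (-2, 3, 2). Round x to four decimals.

e_1 = w_1/‖w_1‖ = (-3, -2, 0)/3.6056 = (-0.8321, -0.5547, 0.0000).
r_{12} = e_1·w_2 = 3.6056.
u_2 = w_2 − 3.6056·e_1 = (0.0000, 0.0000, 3.0000).
‖u_2‖ = 3.0000, so e_2 = (0.0000, 0.0000, 1.0000).
Qᵀb = (0.0000, 2.0000).
Back-substitute: x_2 = 2.0000/3.0000 = 0.6667.
x_1 = (0.0000 − 3.6056·0.6667)/3.6056 = -0.6667.

x = (-0.6667, 0.6667)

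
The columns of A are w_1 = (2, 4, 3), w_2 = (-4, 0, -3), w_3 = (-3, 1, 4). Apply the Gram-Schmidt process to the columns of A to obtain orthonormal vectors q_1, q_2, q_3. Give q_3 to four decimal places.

w_1 = (2, 4, 3); ‖w_1‖ = 5.3852, so q_1 = (0.3714, 0.7428, 0.5571).
q_1·w_2 = 0.3714·(-4) + 0.7428·0 + 0.5571·(-3) = -3.1568.
u_2 = w_2 + 3.1568·q_1 = (-2.8276, 2.3448, -1.2414).
‖u_2‖ = 3.8774, so q_2 = (-0.7292, 0.6047, -0.3202).
q_1·w_3 = 0.3714·(-3) + 0.7428·1 + 0.5571·4 = 1.8570; q_2·w_3 = (-0.7292)·(-3) + 0.6047·1 + (-0.3202)·4 = 1.5118.
u_3 = w_3 − 1.8570·q_1 − 1.5118·q_2 = (-2.5872, -1.2936, 3.4495).
‖u_3‖ = 4.5018, so q_3 = (-0.5747, -0.2873, 0.7663).

q_3 = (-0.5747, -0.2873, 0.7663)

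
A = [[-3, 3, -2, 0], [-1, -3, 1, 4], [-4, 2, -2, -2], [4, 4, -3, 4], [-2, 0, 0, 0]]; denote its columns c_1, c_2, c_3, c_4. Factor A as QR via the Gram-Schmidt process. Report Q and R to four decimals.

c_1 = (-3, -1, -4, 4, -2); ‖c_1‖ = 6.7823, so e_1 = (-0.4423, -0.1474, -0.5898, 0.5898, -0.2949).
e_1·c_2 = (-0.4423)·3 + (-0.1474)·(-3) + (-0.5898)·2 + 0.5898·4 + (-0.2949)·0 = 0.2949.
u_2 = c_2 − 0.2949·e_1 = (3.1304, -2.9565, 2.1739, 3.8261, 0.0870).
‖u_2‖ = 6.1574, so e_2 = (0.5084, -0.4802, 0.3531, 0.6214, 0.0141).
e_1·c_3 = (-0.4423)·(-2) + (-0.1474)·1 + (-0.5898)·(-2) + 0.5898·(-3) + (-0.2949)·0 = 0.1474; e_2·c_3 = 0.5084·(-2) + (-0.4802)·1 + 0.3531·(-2) + 0.6214·(-3) + 0.0141·0 = -4.0672.
u_3 = c_3 − 0.1474·e_1 + 4.0672·e_2 = (0.1330, -0.9312, -0.4771, -0.5596, 0.1009).
‖u_3‖ = 1.1982, so e_3 = (0.1110, -0.7771, -0.3981, -0.4670, 0.0842).
e_1·c_4 = (-0.4423)·0 + (-0.1474)·4 + (-0.5898)·(-2) + 0.5898·4 + (-0.2949)·0 = 2.9488; e_2·c_4 = 0.5084·0 + (-0.4802)·4 + 0.3531·(-2) + 0.6214·4 + 0.0141·0 = -0.1412; e_3·c_4 = 0.1110·0 + (-0.7771)·4 + (-0.3981)·(-2) + (-0.4670)·4 + 0.0842·0 = -4.1804.
u_4 = c_4 − 2.9488·e_1 + 0.1412·e_2 + 4.1804·e_3 = (1.8403, 1.1182, -1.8754, 0.3962, 1.2236).
‖u_4‖ = 3.1318, so e_4 = (0.5876, 0.3570, -0.5988, 0.1265, 0.3907).

Q = [[-0.4423, 0.5084, 0.1110, 0.5876], [-0.1474, -0.4802, -0.7771, 0.3570], [-0.5898, 0.3531, -0.3981, -0.5988], [0.5898, 0.6214, -0.4670, 0.1265], [-0.2949, 0.0141, 0.0842, 0.3907]], R = [[6.7823, 0.2949, 0.1474, 2.9488], [0.0000, 6.1574, -4.0672, -0.1412], [0.0000, 0.0000, 1.1982, -4.1804], [0.0000, 0.0000, 0.0000, 3.1318]]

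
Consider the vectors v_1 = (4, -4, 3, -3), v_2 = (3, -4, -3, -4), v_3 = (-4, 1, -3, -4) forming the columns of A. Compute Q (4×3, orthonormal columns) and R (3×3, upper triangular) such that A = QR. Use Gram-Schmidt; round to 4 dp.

v_1 = (4, -4, 3, -3); ‖v_1‖ = 7.0711, so q_1 = (0.5657, -0.5657, 0.4243, -0.4243).
q_1·v_2 = 0.5657·3 + (-0.5657)·(-4) + 0.4243·(-3) + (-0.4243)·(-4) = 4.3841.
u_2 = v_2 − 4.3841·q_1 = (0.5200, -1.5200, -4.8600, -2.1400).
‖u_2‖ = 5.5480, so q_2 = (0.0937, -0.2740, -0.8760, -0.3857).
q_1·v_3 = 0.5657·(-4) + (-0.5657)·1 + 0.4243·(-3) + (-0.4243)·(-4) = -2.4042; q_2·v_3 = 0.0937·(-4) + (-0.2740)·1 + (-0.8760)·(-3) + (-0.3857)·(-4) = 3.5220.
u_3 = v_3 + 2.4042·q_1 − 3.5220·q_2 = (-2.9701, 0.6049, 1.1053, -3.6615).
‖u_3‖ = 4.8801, so q_3 = (-0.6086, 0.1240, 0.2265, -0.7503).

Q = [[0.5657, 0.0937, -0.6086], [-0.5657, -0.2740, 0.1240], [0.4243, -0.8760, 0.2265], [-0.4243, -0.3857, -0.7503]], R = [[7.0711, 4.3841, -2.4042], [0.0000, 5.5480, 3.5220], [0.0000, 0.0000, 4.8801]]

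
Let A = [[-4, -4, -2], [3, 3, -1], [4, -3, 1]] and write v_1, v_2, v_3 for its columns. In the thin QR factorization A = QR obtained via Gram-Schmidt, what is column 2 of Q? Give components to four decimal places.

v_1 = (-4, 3, 4); ‖v_1‖ = 6.4031, so e_1 = (-0.6247, 0.4685, 0.6247).
e_1·v_2 = (-0.6247)·(-4) + 0.4685·3 + 0.6247·(-3) = 2.0303.
u_2 = v_2 − 2.0303·e_1 = (-2.7317, 2.0488, -4.2683).
‖u_2‖ = 5.4661, so e_2 = (-0.4998, 0.3748, -0.7809).

e_2 = (-0.4998, 0.3748, -0.7809)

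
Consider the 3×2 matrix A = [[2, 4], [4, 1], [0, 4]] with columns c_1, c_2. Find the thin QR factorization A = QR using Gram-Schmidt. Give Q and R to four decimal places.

e_1 = c_1/‖c_1‖ = (2, 4, 0)/4.4721 = (0.4472, 0.8944, 0.0000).
r_{12} = e_1·c_2 = 2.6833.
u_2 = c_2 − 2.6833·e_1 = (2.8000, -1.4000, 4.0000).
‖u_2‖ = 5.0794, so e_2 = (0.5512, -0.2756, 0.7875).

Q = [[0.4472, 0.5512], [0.8944, -0.2756], [0.0000, 0.7875]], R = [[4.4721, 2.6833], [0.0000, 5.0794]]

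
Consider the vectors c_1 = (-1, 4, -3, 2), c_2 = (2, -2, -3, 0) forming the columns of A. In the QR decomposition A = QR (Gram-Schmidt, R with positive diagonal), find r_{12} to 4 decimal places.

c_1 = (-1, 4, -3, 2); ‖c_1‖ = 5.4772, so q_1 = (-0.1826, 0.7303, -0.5477, 0.3651).
r_{12} = q_1·c_2 = -0.1826.

r_{12} = -0.1826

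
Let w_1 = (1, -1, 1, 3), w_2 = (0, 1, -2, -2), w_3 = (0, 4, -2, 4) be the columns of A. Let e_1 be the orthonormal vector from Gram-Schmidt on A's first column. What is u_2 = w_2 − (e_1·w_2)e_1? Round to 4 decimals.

w_1 = (1, -1, 1, 3); ‖w_1‖ = 3.4641, so e_1 = (0.2887, -0.2887, 0.2887, 0.8660).
e_1·w_2 = 0.2887·0 + (-0.2887)·1 + 0.2887·(-2) + 0.8660·(-2) = -2.5981.
u_2 = w_2 + 2.5981·e_1 = (0.7500, 0.2500, -1.2500, 0.2500).

u_2 = (0.7500, 0.2500, -1.2500, 0.2500)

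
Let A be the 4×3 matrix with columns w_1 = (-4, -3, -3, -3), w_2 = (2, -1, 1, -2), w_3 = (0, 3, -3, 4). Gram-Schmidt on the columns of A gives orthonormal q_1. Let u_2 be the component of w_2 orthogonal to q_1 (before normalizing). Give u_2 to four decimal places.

u_2 = (1.8140, -1.1395, 0.8605, -2.1395)

w_1 = (-4, -3, -3, -3); ‖w_1‖ = 6.5574, so q_1 = (-0.6100, -0.4575, -0.4575, -0.4575).
q_1·w_2 = (-0.6100)·2 + (-0.4575)·(-1) + (-0.4575)·1 + (-0.4575)·(-2) = -0.3050.
u_2 = w_2 + 0.3050·q_1 = (1.8140, -1.1395, 0.8605, -2.1395).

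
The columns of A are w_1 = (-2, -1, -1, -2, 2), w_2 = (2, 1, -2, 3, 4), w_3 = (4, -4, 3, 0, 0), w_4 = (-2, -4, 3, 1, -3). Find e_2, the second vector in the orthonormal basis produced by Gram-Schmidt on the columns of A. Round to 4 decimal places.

w_1 = (-2, -1, -1, -2, 2); ‖w_1‖ = 3.7417, so e_1 = (-0.5345, -0.2673, -0.2673, -0.5345, 0.5345).
e_1·w_2 = (-0.5345)·2 + (-0.2673)·1 + (-0.2673)·(-2) + (-0.5345)·3 + 0.5345·4 = -0.2673.
u_2 = w_2 + 0.2673·e_1 = (1.8571, 0.9286, -2.0714, 2.8571, 4.1429).
‖u_2‖ = 5.8248, so e_2 = (0.3188, 0.1594, -0.3556, 0.4905, 0.7112).

e_2 = (0.3188, 0.1594, -0.3556, 0.4905, 0.7112)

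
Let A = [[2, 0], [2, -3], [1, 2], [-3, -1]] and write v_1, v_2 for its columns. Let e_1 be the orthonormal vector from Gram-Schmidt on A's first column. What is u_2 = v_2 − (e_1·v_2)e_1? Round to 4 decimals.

e_1 = v_1/‖v_1‖ = (2, 2, 1, -3)/4.2426 = (0.4714, 0.4714, 0.2357, -0.7071).
r_{12} = e_1·v_2 = -0.2357.
u_2 = v_2 + 0.2357·e_1 = (0.1111, -2.8889, 2.0556, -1.1667).

u_2 = (0.1111, -2.8889, 2.0556, -1.1667)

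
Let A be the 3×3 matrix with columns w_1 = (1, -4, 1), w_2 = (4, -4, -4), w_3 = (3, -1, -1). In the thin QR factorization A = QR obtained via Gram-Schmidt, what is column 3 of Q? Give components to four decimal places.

q_3 = (0.8111, 0.3244, 0.4867)

w_1 = (1, -4, 1); ‖w_1‖ = 4.2426, so q_1 = (0.2357, -0.9428, 0.2357).
q_1·w_2 = 0.2357·4 + (-0.9428)·(-4) + 0.2357·(-4) = 3.7712.
u_2 = w_2 − 3.7712·q_1 = (3.1111, -0.4444, -4.8889).
‖u_2‖ = 5.8119, so q_2 = (0.5353, -0.0765, -0.8412).
q_1·w_3 = 0.2357·3 + (-0.9428)·(-1) + 0.2357·(-1) = 1.4142; q_2·w_3 = 0.5353·3 + (-0.0765)·(-1) + (-0.8412)·(-1) = 2.5236.
u_3 = w_3 − 1.4142·q_1 − 2.5236·q_2 = (1.3158, 0.5263, 0.7895).
‖u_3‖ = 1.6222, so q_3 = (0.8111, 0.3244, 0.4867).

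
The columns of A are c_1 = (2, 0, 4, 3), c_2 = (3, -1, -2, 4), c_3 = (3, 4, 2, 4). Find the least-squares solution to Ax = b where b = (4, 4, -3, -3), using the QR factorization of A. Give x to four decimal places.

c_1 = (2, 0, 4, 3); ‖c_1‖ = 5.3852, so q_1 = (0.3714, 0.0000, 0.7428, 0.5571).
q_1·c_2 = 0.3714·3 + 0.0000·(-1) + 0.7428·(-2) + 0.5571·4 = 1.8570.
u_2 = c_2 − 1.8570·q_1 = (2.3103, -1.0000, -3.3793, 2.9655).
‖u_2‖ = 5.1528, so q_2 = (0.4484, -0.1941, -0.6558, 0.5755).
q_1·c_3 = 0.3714·3 + 0.0000·4 + 0.7428·2 + 0.5571·4 = 4.8281; q_2·c_3 = 0.4484·3 + (-0.1941)·4 + (-0.6558)·2 + 0.5755·4 = 1.5592.
u_3 = c_3 − 4.8281·q_1 − 1.5592·q_2 = (0.5078, 4.3026, -0.5636, 0.4130).
‖u_3‖ = 4.3884, so q_3 = (0.1157, 0.9804, -0.1284, 0.0941).
Qᵀb = (-2.4140, 1.2581, 4.4876).
Back-substitute: x_3 = 4.4876/4.3884 = 1.0226.
x_2 = (1.2581 − 1.5592·1.0226)/5.1528 = -0.0653.
x_1 = (-2.4140 − 1.8570·(-0.0653) − 4.8281·1.0226)/5.3852 = -1.3426.

x = (-1.3426, -0.0653, 1.0226)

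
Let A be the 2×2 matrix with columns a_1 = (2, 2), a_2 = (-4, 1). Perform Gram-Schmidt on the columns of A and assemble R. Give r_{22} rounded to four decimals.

a_1 = (2, 2); ‖a_1‖ = 2.8284, so q_1 = (0.7071, 0.7071).
q_1·a_2 = 0.7071·(-4) + 0.7071·1 = -2.1213.
u_2 = a_2 + 2.1213·q_1 = (-2.5000, 2.5000).
r_{22} = ‖u_2‖ = 3.5355.

r_{22} = 3.5355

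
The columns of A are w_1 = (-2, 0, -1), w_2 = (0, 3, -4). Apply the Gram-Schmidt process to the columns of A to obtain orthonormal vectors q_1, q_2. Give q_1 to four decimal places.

w_1 = (-2, 0, -1); ‖w_1‖ = 2.2361, so q_1 = (-0.8944, 0.0000, -0.4472).

q_1 = (-0.8944, 0.0000, -0.4472)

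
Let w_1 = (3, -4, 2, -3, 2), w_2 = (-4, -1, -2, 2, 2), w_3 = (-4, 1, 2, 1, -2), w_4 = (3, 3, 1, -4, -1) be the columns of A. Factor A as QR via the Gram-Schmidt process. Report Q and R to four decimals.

w_1 = (3, -4, 2, -3, 2); ‖w_1‖ = 6.4807, so q_1 = (0.4629, -0.6172, 0.3086, -0.4629, 0.3086).
q_1·w_2 = 0.4629·(-4) + (-0.6172)·(-1) + 0.3086·(-2) + (-0.4629)·2 + 0.3086·2 = -2.1602.
u_2 = w_2 + 2.1602·q_1 = (-3.0000, -2.3333, -1.3333, 1.0000, 2.6667).
‖u_2‖ = 4.9329, so q_2 = (-0.6082, -0.4730, -0.2703, 0.2027, 0.5406).
q_1·w_3 = 0.4629·(-4) + (-0.6172)·1 + 0.3086·2 + (-0.4629)·1 + 0.3086·(-2) = -2.9318; q_2·w_3 = (-0.6082)·(-4) + (-0.4730)·1 + (-0.2703)·2 + 0.2027·1 + 0.5406·(-2) = 0.5406.
u_3 = w_3 + 2.9318·q_1 − 0.5406·q_2 = (-2.3141, -0.5538, 3.0509, -0.4667, -1.3875).
‖u_3‖ = 4.1367, so q_3 = (-0.5594, -0.1339, 0.7375, -0.1128, -0.3354).
q_1·w_4 = 0.4629·3 + (-0.6172)·3 + 0.3086·1 + (-0.4629)·(-4) + 0.3086·(-1) = 1.3887; q_2·w_4 = (-0.6082)·3 + (-0.4730)·3 + (-0.2703)·1 + 0.2027·(-4) + 0.5406·(-1) = -4.8653; q_3·w_4 = (-0.5594)·3 + (-0.1339)·3 + 0.7375·1 + (-0.1128)·(-4) + (-0.3354)·(-1) = -0.5556.
u_4 = w_4 − 1.3887·q_1 + 4.8653·q_2 + 0.5556·q_3 = (-0.9126, 1.4814, -0.3339, -2.4335, 1.0152).
‖u_4‖ = 3.1767, so q_4 = (-0.2873, 0.4663, -0.1051, -0.7661, 0.3196).

Q = [[0.4629, -0.6082, -0.5594, -0.2873], [-0.6172, -0.4730, -0.1339, 0.4663], [0.3086, -0.2703, 0.7375, -0.1051], [-0.4629, 0.2027, -0.1128, -0.7661], [0.3086, 0.5406, -0.3354, 0.3196]], R = [[6.4807, -2.1602, -2.9318, 1.3887], [0.0000, 4.9329, 0.5406, -4.8653], [0.0000, 0.0000, 4.1367, -0.5556], [0.0000, 0.0000, 0.0000, 3.1767]]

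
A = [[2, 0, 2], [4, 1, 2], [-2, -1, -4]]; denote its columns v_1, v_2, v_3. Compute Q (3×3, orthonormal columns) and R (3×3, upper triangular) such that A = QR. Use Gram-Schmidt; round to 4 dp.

Q = [[0.4082, -0.7071, 0.5774], [0.8165, 0.0000, -0.5774], [-0.4082, -0.7071, -0.5774]], R = [[4.8990, 1.2247, 4.0825], [0.0000, 0.7071, 1.4142], [0.0000, 0.0000, 2.3094]]

v_1 = (2, 4, -2); ‖v_1‖ = 4.8990, so q_1 = (0.4082, 0.8165, -0.4082).
q_1·v_2 = 0.4082·0 + 0.8165·1 + (-0.4082)·(-1) = 1.2247.
u_2 = v_2 − 1.2247·q_1 = (-0.5000, 0.0000, -0.5000).
‖u_2‖ = 0.7071, so q_2 = (-0.7071, 0.0000, -0.7071).
q_1·v_3 = 0.4082·2 + 0.8165·2 + (-0.4082)·(-4) = 4.0825; q_2·v_3 = (-0.7071)·2 + (0.0000)·2 + (-0.7071)·(-4) = 1.4142.
u_3 = v_3 − 4.0825·q_1 − 1.4142·q_2 = (1.3333, -1.3333, -1.3333).
‖u_3‖ = 2.3094, so q_3 = (0.5774, -0.5774, -0.5774).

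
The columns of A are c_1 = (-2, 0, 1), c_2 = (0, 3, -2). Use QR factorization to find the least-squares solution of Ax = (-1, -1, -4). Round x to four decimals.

x = (-0.2623, 0.3443)

c_1 = (-2, 0, 1); ‖c_1‖ = 2.2361, so e_1 = (-0.8944, 0.0000, 0.4472).
e_1·c_2 = (-0.8944)·0 + 0.0000·3 + 0.4472·(-2) = -0.8944.
u_2 = c_2 + 0.8944·e_1 = (-0.8000, 3.0000, -1.6000).
‖u_2‖ = 3.4928, so e_2 = (-0.2290, 0.8589, -0.4581).
Qᵀb = (-0.8944, 1.2025).
Back-substitute: x_2 = 1.2025/3.4928 = 0.3443.
x_1 = (-0.8944 + 0.8944·0.3443)/2.2361 = -0.2623.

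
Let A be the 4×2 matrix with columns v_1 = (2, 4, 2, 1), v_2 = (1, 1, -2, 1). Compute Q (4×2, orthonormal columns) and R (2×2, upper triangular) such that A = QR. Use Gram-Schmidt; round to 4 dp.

Q = [[0.4000, 0.2949], [0.8000, 0.2018], [0.4000, -0.8693], [0.2000, 0.3415]], R = [[5.0000, 0.6000], [0.0000, 2.5768]]

v_1 = (2, 4, 2, 1); ‖v_1‖ = 5.0000, so e_1 = (0.4000, 0.8000, 0.4000, 0.2000).
e_1·v_2 = 0.4000·1 + 0.8000·1 + 0.4000·(-2) + 0.2000·1 = 0.6000.
u_2 = v_2 − 0.6000·e_1 = (0.7600, 0.5200, -2.2400, 0.8800).
‖u_2‖ = 2.5768, so e_2 = (0.2949, 0.2018, -0.8693, 0.3415).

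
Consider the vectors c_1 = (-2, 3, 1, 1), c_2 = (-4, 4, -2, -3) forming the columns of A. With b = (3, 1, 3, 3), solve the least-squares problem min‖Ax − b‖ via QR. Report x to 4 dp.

e_1 = c_1/‖c_1‖ = (-2, 3, 1, 1)/3.8730 = (-0.5164, 0.7746, 0.2582, 0.2582).
r_{12} = e_1·c_2 = 3.8730.
u_2 = c_2 − 3.8730·e_1 = (-2.0000, 1.0000, -3.0000, -4.0000).
‖u_2‖ = 5.4772, so e_2 = (-0.3651, 0.1826, -0.5477, -0.7303).
Qᵀb = (0.7746, -4.7469).
Back-substitute: x_2 = -4.7469/5.4772 = -0.8667.
x_1 = (0.7746 − 3.8730·(-0.8667))/3.8730 = 1.0667.

x = (1.0667, -0.8667)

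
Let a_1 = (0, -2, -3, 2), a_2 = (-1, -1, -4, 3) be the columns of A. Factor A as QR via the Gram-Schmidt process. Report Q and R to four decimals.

a_1 = (0, -2, -3, 2); ‖a_1‖ = 4.1231, so q_1 = (0.0000, -0.4851, -0.7276, 0.4851).
q_1·a_2 = 0.0000·(-1) + (-0.4851)·(-1) + (-0.7276)·(-4) + 0.4851·3 = 4.8507.
u_2 = a_2 − 4.8507·q_1 = (-1.0000, 1.3529, -0.4706, 0.6471).
‖u_2‖ = 1.8630, so q_2 = (-0.5368, 0.7262, -0.2526, 0.3473).

Q = [[0.0000, -0.5368], [-0.4851, 0.7262], [-0.7276, -0.2526], [0.4851, 0.3473]], R = [[4.1231, 4.8507], [0.0000, 1.8630]]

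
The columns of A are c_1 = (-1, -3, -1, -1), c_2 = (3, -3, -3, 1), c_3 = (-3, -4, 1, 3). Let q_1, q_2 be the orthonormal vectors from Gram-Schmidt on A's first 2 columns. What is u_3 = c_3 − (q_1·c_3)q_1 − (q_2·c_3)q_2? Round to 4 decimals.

u_3 = (-1.3824, -1.4412, 1.4706, 4.2353)

q_1 = c_1/‖c_1‖ = (-1, -3, -1, -1)/3.4641 = (-0.2887, -0.8660, -0.2887, -0.2887).
r_{12} = q_1·c_2 = 2.3094.
u_2 = c_2 − 2.3094·q_1 = (3.6667, -1.0000, -2.3333, 1.6667).
‖u_2‖ = 4.7610, so q_2 = (0.7702, -0.2100, -0.4901, 0.3501).
r_{13} = q_1·c_3 = 3.1754; r_{23} = q_2·c_3 = -0.9102.
u_3 = c_3 − 3.1754·q_1 + 0.9102·q_2 = (-1.3824, -1.4412, 1.4706, 4.2353).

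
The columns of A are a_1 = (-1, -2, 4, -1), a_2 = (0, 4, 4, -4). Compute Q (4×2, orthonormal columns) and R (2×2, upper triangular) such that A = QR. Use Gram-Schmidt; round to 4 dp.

a_1 = (-1, -2, 4, -1); ‖a_1‖ = 4.6904, so e_1 = (-0.2132, -0.4264, 0.8528, -0.2132).
e_1·a_2 = (-0.2132)·0 + (-0.4264)·4 + 0.8528·4 + (-0.2132)·(-4) = 2.5584.
u_2 = a_2 − 2.5584·e_1 = (0.5455, 5.0909, 1.8182, -3.4545).
‖u_2‖ = 6.4385, so e_2 = (0.0847, 0.7907, 0.2824, -0.5365).

Q = [[-0.2132, 0.0847], [-0.4264, 0.7907], [0.8528, 0.2824], [-0.2132, -0.5365]], R = [[4.6904, 2.5584], [0.0000, 6.4385]]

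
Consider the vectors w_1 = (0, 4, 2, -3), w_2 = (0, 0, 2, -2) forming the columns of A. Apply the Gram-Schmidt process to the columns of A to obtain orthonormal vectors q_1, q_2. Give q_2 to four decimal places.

w_1 = (0, 4, 2, -3); ‖w_1‖ = 5.3852, so q_1 = (0.0000, 0.7428, 0.3714, -0.5571).
q_1·w_2 = 0.0000·0 + 0.7428·0 + 0.3714·2 + (-0.5571)·(-2) = 1.8570.
u_2 = w_2 − 1.8570·q_1 = (0.0000, -1.3793, 1.3103, -0.9655).
‖u_2‖ = 2.1335, so q_2 = (0.0000, -0.6465, 0.6142, -0.4526).

q_2 = (0.0000, -0.6465, 0.6142, -0.4526)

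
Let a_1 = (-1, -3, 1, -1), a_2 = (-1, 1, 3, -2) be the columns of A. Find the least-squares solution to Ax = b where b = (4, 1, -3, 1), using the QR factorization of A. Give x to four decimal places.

x = (-0.7193, -0.7895)

a_1 = (-1, -3, 1, -1); ‖a_1‖ = 3.4641, so e_1 = (-0.2887, -0.8660, 0.2887, -0.2887).
e_1·a_2 = (-0.2887)·(-1) + (-0.8660)·1 + 0.2887·3 + (-0.2887)·(-2) = 0.8660.
u_2 = a_2 − 0.8660·e_1 = (-0.7500, 1.7500, 2.7500, -1.7500).
‖u_2‖ = 3.7749, so e_2 = (-0.1987, 0.4636, 0.7285, -0.4636).
Qᵀb = (-3.1754, -2.9802).
Back-substitute: x_2 = -2.9802/3.7749 = -0.7895.
x_1 = (-3.1754 − 0.8660·(-0.7895))/3.4641 = -0.7193.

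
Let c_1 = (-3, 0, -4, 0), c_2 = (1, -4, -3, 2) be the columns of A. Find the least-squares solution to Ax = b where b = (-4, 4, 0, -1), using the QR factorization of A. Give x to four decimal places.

c_1 = (-3, 0, -4, 0); ‖c_1‖ = 5.0000, so e_1 = (-0.6000, 0.0000, -0.8000, 0.0000).
e_1·c_2 = (-0.6000)·1 + 0.0000·(-4) + (-0.8000)·(-3) + 0.0000·2 = 1.8000.
u_2 = c_2 − 1.8000·e_1 = (2.0800, -4.0000, -1.5600, 2.0000).
‖u_2‖ = 5.1730, so e_2 = (0.4021, -0.7732, -0.3016, 0.3866).
Qᵀb = (2.4000, -5.0879).
Back-substitute: x_2 = -5.0879/5.1730 = -0.9836.
x_1 = (2.4000 − 1.8000·(-0.9836))/5.0000 = 0.8341.

x = (0.8341, -0.9836)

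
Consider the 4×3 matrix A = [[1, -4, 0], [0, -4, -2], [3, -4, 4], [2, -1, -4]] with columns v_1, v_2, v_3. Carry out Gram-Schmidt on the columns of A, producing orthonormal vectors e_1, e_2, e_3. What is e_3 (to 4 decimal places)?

e_3 = (-0.0281, -0.3090, 0.5338, -0.7866)

e_1 = v_1/‖v_1‖ = (1, 0, 3, 2)/3.7417 = (0.2673, 0.0000, 0.8018, 0.5345).
r_{12} = e_1·v_2 = -4.8107.
u_2 = v_2 + 4.8107·e_1 = (-2.7143, -4.0000, -0.1429, 1.5714).
‖u_2‖ = 5.0850, so e_2 = (-0.5338, -0.7866, -0.0281, 0.3090).
r_{13} = e_1·v_3 = 1.0690; r_{23} = e_2·v_3 = 0.2248.
u_3 = v_3 − 1.0690·e_1 − 0.2248·e_2 = (-0.1657, -1.8232, 3.1492, -4.6409).
‖u_3‖ = 5.8997, so e_3 = (-0.0281, -0.3090, 0.5338, -0.7866).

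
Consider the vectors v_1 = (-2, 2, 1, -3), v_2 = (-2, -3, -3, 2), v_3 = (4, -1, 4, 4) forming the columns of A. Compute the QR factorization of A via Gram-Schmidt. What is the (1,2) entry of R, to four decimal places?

q_1 = v_1/‖v_1‖ = (-2, 2, 1, -3)/4.2426 = (-0.4714, 0.4714, 0.2357, -0.7071).
r_{12} = q_1·v_2 = -2.5927.

r_{12} = -2.5927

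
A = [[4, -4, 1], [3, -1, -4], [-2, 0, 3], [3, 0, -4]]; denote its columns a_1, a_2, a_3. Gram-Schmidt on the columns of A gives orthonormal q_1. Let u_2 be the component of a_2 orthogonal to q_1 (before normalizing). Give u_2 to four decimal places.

u_2 = (-2.0000, 0.5000, -1.0000, 1.5000)

a_1 = (4, 3, -2, 3); ‖a_1‖ = 6.1644, so q_1 = (0.6489, 0.4867, -0.3244, 0.4867).
q_1·a_2 = 0.6489·(-4) + 0.4867·(-1) + (-0.3244)·0 + 0.4867·0 = -3.0822.
u_2 = a_2 + 3.0822·q_1 = (-2.0000, 0.5000, -1.0000, 1.5000).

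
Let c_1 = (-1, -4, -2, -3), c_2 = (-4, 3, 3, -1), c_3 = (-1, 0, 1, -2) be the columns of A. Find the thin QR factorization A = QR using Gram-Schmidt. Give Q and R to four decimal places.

q_1 = c_1/‖c_1‖ = (-1, -4, -2, -3)/5.4772 = (-0.1826, -0.7303, -0.3651, -0.5477).
r_{12} = q_1·c_2 = -2.0083.
u_2 = c_2 + 2.0083·q_1 = (-4.3667, 1.5333, 2.2667, -2.1000).
‖u_2‖ = 5.5648, so q_2 = (-0.7847, 0.2755, 0.4073, -0.3774).
r_{13} = q_1·c_3 = 0.9129; r_{23} = q_2·c_3 = 1.9468.
u_3 = c_3 − 0.9129·q_1 − 1.9468·q_2 = (0.6943, 0.1302, 0.5404, -0.7653).
‖u_3‖ = 1.1733, so q_3 = (0.5917, 0.1110, 0.4605, -0.6523).

Q = [[-0.1826, -0.7847, 0.5917], [-0.7303, 0.2755, 0.1110], [-0.3651, 0.4073, 0.4605], [-0.5477, -0.3774, -0.6523]], R = [[5.4772, -2.0083, 0.9129], [0.0000, 5.5648, 1.9468], [0.0000, 0.0000, 1.1733]]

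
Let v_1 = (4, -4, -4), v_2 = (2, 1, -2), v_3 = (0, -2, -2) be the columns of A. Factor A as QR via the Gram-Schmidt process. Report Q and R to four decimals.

v_1 = (4, -4, -4); ‖v_1‖ = 6.9282, so q_1 = (0.5774, -0.5774, -0.5774).
q_1·v_2 = 0.5774·2 + (-0.5774)·1 + (-0.5774)·(-2) = 1.7321.
u_2 = v_2 − 1.7321·q_1 = (1.0000, 2.0000, -1.0000).
‖u_2‖ = 2.4495, so q_2 = (0.4082, 0.8165, -0.4082).
q_1·v_3 = 0.5774·0 + (-0.5774)·(-2) + (-0.5774)·(-2) = 2.3094; q_2·v_3 = 0.4082·0 + 0.8165·(-2) + (-0.4082)·(-2) = -0.8165.
u_3 = v_3 − 2.3094·q_1 + 0.8165·q_2 = (-1.0000, 0.0000, -1.0000).
‖u_3‖ = 1.4142, so q_3 = (-0.7071, 0.0000, -0.7071).

Q = [[0.5774, 0.4082, -0.7071], [-0.5774, 0.8165, 0.0000], [-0.5774, -0.4082, -0.7071]], R = [[6.9282, 1.7321, 2.3094], [0.0000, 2.4495, -0.8165], [0.0000, 0.0000, 1.4142]]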